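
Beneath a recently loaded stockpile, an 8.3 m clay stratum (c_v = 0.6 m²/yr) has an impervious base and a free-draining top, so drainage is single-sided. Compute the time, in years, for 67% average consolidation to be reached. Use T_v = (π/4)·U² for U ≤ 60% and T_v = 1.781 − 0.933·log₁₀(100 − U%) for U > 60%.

Drainage path length: H_d = H = 8.3 m (single drainage).
U > 60%: T_v = 1.781 − 0.933·log₁₀(100 − 67) = 0.36423.
t = T_v·H_d²/c_v = 0.36423×8.3²/0.6 = 41.82 years.

t ≈ 41.8 years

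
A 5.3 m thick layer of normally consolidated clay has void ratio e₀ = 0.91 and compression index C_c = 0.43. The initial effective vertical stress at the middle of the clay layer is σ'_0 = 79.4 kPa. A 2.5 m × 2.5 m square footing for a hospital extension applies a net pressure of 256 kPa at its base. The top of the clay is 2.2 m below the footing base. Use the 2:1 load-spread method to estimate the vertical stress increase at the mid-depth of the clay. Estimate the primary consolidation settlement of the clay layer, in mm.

S_c ≈ 164 mm

Mid-depth of clay below the footing base: z = 2.2 + 5.3/2 = 4.85 m.
Stress increase at mid-clay by the 2:1 spreading method:
Δσ = qBL/((B+z)(L+z)) = 256×2.5×2.5/((2.5+4.85)(2.5+4.85)) = 29.617 kPa
Final effective stress: σ'_f = σ'_0 + Δσ = 79.4 + 29.617 = 109.02 kPa.
Normally consolidated clay, so the full stress increment lies on the virgin compression line:
S_c = C_c·H/(1+e₀)·log₁₀(σ'_f/σ'_0) = 0.43×5.3/(1+0.91)×log₁₀(109.02/79.4)
    = 1.1932 × 0.13769 = 0.1643 m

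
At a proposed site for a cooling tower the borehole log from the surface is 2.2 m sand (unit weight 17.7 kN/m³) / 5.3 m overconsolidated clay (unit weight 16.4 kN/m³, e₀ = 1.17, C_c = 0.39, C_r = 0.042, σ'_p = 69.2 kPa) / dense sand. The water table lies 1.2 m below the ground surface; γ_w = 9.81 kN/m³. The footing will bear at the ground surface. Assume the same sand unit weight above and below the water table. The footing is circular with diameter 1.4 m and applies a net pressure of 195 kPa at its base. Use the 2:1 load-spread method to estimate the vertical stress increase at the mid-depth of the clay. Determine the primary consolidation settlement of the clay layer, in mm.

S_c ≈ 8.49 mm

Mid-depth of clay below the ground surface: z = 2.2 + 5.3/2 = 4.85 m.
Total vertical stress at mid-clay: σ_v = 17.7×2.2 + 16.4×2.65 = 82.4 kPa.
Pore pressure: u = 9.81×(4.85 − 1.2) = 35.806 kPa.
Initial effective stress: σ'_0 = σ_v − u = 82.4 − 35.806 = 46.594 kPa.
Stress increase at mid-clay by the 2:1 spreading method:
Δσ ≈ qD²/(D+z)² = 195×1.4²/(1.4+4.85)² = 9.7843 kPa
Final effective stress: σ'_f = 46.594 + 9.7843 = 56.378 kPa.
σ'_f = 56.378 ≤ σ'_p = 69.2 kPa, so the clay remains overconsolidated and only the recompression index applies:
S_c = C_r·H/(1+e₀)·log₁₀(σ'_f/σ'_0) = 0.042×5.3/2.17×log₁₀(56.378/46.594)
    = 0.10258 × 0.08278 = 0.008492 m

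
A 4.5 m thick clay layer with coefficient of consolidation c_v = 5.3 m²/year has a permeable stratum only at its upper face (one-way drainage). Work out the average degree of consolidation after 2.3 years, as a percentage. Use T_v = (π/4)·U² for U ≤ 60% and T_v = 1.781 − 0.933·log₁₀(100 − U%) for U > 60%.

Drainage path length: H_d = H = 4.5 m (single drainage).
T_v = c_v·t/H_d² = 5.3×2.3/4.5² = 0.60198.
T_v = 0.60198 corresponds to the U > 60% branch:
U = 1 − 10^((1.781 − T_v)/0.933)/100 = 0.8165

U ≈ 81.6 %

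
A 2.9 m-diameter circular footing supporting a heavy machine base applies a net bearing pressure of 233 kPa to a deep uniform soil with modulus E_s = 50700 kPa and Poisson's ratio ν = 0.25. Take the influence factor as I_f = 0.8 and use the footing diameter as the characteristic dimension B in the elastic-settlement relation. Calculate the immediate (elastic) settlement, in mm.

Immediate (elastic) settlement: S_e = q·B·(1−ν²)/E_s · I_f.
S_e = 233 × 2.9 × (1 − 0.25²) / 50700 × 0.8
    = 233 × 2.9 × 0.9375 / 50700 × 0.8
    = 0.009996 m = 9.996 mm

S_e ≈ 10 mm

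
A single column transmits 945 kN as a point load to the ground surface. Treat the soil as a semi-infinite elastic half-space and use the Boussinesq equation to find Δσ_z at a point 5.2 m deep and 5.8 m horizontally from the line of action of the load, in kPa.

Δσ_z ≈ 2.21 kPa

Boussinesq vertical stress below a point load on an elastic half-space:
Δσ_z = 3P/(2πz²) · [1 + (r/z)²]^(−5/2)
r/z = 5.8/5.2 = 1.1154; [1+(r/z)²]^(−5/2) = 0.13256.
Δσ_z = 3×945/(2π×5.2²) × 0.13256 = 16.687 × 0.13256 = 2.212 kPa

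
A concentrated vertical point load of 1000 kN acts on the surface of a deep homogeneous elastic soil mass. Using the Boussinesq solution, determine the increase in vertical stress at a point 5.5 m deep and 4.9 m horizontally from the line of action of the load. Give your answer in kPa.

Δσ_z ≈ 3.66 kPa

Boussinesq vertical stress below a point load on an elastic half-space:
Δσ_z = 3P/(2πz²) · [1 + (r/z)²]^(−5/2)
r/z = 4.9/5.5 = 0.89091; [1+(r/z)²]^(−5/2) = 0.23207.
Δσ_z = 3×1000/(2π×5.5²) × 0.23207 = 15.784 × 0.23207 = 3.663 kPa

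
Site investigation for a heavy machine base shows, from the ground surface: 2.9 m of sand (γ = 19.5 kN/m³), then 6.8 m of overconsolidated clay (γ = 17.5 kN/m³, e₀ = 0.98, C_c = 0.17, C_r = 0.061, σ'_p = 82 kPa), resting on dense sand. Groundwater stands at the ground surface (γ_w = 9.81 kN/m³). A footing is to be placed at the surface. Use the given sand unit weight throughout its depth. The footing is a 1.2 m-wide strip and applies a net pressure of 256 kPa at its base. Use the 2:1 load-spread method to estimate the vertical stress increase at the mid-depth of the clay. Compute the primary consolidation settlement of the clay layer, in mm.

Mid-depth of clay below the ground surface: z = 2.9 + 6.8/2 = 6.3 m.
Total vertical stress at mid-clay: σ_v = 19.5×2.9 + 17.5×3.4 = 116.05 kPa.
Pore pressure: u = 9.81×(6.3 − 0) = 61.803 kPa.
Initial effective stress: σ'_0 = σ_v − u = 116.05 − 61.803 = 54.247 kPa.
Stress increase at mid-clay by the 2:1 spreading method:
Δσ = qB/(B+z) = 256×1.2/(1.2+6.3) = 40.96 kPa
Final effective stress: σ'_f = 54.247 + 40.96 = 95.207 kPa.
σ'_f = 95.207 > σ'_p = 82 kPa, so the stress path crosses the preconsolidation pressure — recompression up to σ'_p, then virgin compression beyond:
S_c = H/(1+e₀)·[C_r·log₁₀(σ'_p/σ'_0) + C_c·log₁₀(σ'_f/σ'_p)]
    = 6.8/1.98 × [0.061×log₁₀(82/54.247) + 0.17×log₁₀(95.207/82)]
    = 3.4343 × [0.010946 + 0.011025] = 0.07546 m

S_c ≈ 75.5 mm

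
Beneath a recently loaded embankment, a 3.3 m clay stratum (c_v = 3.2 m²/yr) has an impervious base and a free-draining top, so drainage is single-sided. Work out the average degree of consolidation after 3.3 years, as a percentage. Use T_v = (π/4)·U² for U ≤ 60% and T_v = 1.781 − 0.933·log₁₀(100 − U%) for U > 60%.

Drainage path length: H_d = H = 3.3 m (single drainage).
T_v = c_v·t/H_d² = 3.2×3.3/3.3² = 0.9697.
T_v = 0.9697 corresponds to the U > 60% branch:
U = 1 − 10^((1.781 − T_v)/0.933)/100 = 0.9259

U ≈ 92.6 %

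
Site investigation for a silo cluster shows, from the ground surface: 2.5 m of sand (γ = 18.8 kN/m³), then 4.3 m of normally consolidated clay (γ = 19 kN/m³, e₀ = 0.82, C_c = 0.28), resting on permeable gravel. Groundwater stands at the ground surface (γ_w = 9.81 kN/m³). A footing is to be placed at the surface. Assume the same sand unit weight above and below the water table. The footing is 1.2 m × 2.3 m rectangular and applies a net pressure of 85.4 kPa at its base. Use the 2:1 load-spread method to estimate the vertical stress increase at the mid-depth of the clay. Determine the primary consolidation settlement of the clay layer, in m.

S_c ≈ 0.037 m

Mid-depth of clay below the ground surface: z = 2.5 + 4.3/2 = 4.65 m.
Total vertical stress at mid-clay: σ_v = 18.8×2.5 + 19×2.15 = 87.85 kPa.
Pore pressure: u = 9.81×(4.65 − 0) = 45.617 kPa.
Initial effective stress: σ'_0 = σ_v − u = 87.85 − 45.617 = 42.233 kPa.
Stress increase at mid-clay by the 2:1 spreading method:
Δσ = qBL/((B+z)(L+z)) = 85.4×1.2×2.3/((1.2+4.65)(2.3+4.65)) = 5.7973 kPa
Final effective stress: σ'_f = σ'_0 + Δσ = 42.233 + 5.7973 = 48.03 kPa.
Normally consolidated clay, so the full stress increment lies on the virgin compression line:
S_c = C_c·H/(1+e₀)·log₁₀(σ'_f/σ'_0) = 0.28×4.3/(1+0.82)×log₁₀(48.03/42.233)
    = 0.66154 × 0.055861 = 0.03695 m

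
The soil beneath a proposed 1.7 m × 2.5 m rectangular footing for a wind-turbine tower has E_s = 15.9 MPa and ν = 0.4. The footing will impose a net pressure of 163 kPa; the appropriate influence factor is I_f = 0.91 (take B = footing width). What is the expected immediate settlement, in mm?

S_e ≈ 13.3 mm

Immediate (elastic) settlement: S_e = q·B·(1−ν²)/E_s · I_f.
E_s = 15.9 MPa = 15900 kPa.
S_e = 163 × 1.7 × (1 − 0.4²) / 15900 × 0.91
    = 163 × 1.7 × 0.84 / 15900 × 0.91
    = 0.01332 m = 13.32 mm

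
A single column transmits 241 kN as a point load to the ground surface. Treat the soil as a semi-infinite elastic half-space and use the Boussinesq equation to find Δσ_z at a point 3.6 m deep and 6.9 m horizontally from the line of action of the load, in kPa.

Δσ_z ≈ 0.188 kPa

Boussinesq vertical stress below a point load on an elastic half-space:
Δσ_z = 3P/(2πz²) · [1 + (r/z)²]^(−5/2)
r/z = 6.9/3.6 = 1.9167; [1+(r/z)²]^(−5/2) = 0.021177.
Δσ_z = 3×241/(2π×3.6²) × 0.021177 = 8.8788 × 0.021177 = 0.188 kPa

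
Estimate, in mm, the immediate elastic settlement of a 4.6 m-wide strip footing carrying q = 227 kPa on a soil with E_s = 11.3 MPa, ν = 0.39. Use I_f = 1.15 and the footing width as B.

S_e ≈ 90.1 mm

Immediate (elastic) settlement: S_e = q·B·(1−ν²)/E_s · I_f.
E_s = 11.3 MPa = 11300 kPa.
S_e = 227 × 4.6 × (1 − 0.39²) / 11300 × 1.15
    = 227 × 4.6 × 0.8479 / 11300 × 1.15
    = 0.0901 m = 90.1 mm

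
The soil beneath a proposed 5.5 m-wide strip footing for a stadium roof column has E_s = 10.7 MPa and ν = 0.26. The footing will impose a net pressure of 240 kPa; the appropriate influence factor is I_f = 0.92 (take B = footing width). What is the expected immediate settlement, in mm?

S_e ≈ 106 mm

Immediate (elastic) settlement: S_e = q·B·(1−ν²)/E_s · I_f.
E_s = 10.7 MPa = 10700 kPa.
S_e = 240 × 5.5 × (1 − 0.26²) / 10700 × 0.92
    = 240 × 5.5 × 0.9324 / 10700 × 0.92
    = 0.1058 m = 105.8 mm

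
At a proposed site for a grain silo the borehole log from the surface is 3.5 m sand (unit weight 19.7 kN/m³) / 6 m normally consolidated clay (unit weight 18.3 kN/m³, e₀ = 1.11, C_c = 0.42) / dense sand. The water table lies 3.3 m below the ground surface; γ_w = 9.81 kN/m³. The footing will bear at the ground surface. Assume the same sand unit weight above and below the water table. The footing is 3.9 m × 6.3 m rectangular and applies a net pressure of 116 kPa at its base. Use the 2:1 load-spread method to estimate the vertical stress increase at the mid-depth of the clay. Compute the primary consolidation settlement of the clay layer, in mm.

S_c ≈ 108 mm

Mid-depth of clay below the ground surface: z = 3.5 + 6/2 = 6.5 m.
Total vertical stress at mid-clay: σ_v = 19.7×3.5 + 18.3×3 = 123.85 kPa.
Pore pressure: u = 9.81×(6.5 − 3.3) = 31.392 kPa.
Initial effective stress: σ'_0 = σ_v − u = 123.85 − 31.392 = 92.458 kPa.
Stress increase at mid-clay by the 2:1 spreading method:
Δσ = qBL/((B+z)(L+z)) = 116×3.9×6.3/((3.9+6.5)(6.3+6.5)) = 21.41 kPa
Final effective stress: σ'_f = σ'_0 + Δσ = 92.458 + 21.41 = 113.87 kPa.
Normally consolidated clay, so the full stress increment lies on the virgin compression line:
S_c = C_c·H/(1+e₀)·log₁₀(σ'_f/σ'_0) = 0.42×6/(1+1.11)×log₁₀(113.87/92.458)
    = 1.1943 × 0.090465 = 0.108 m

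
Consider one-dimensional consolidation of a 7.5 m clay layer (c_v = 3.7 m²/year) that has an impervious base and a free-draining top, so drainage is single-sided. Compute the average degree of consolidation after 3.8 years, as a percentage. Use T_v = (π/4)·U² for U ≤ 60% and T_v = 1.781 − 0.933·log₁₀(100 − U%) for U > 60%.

Drainage path length: H_d = H = 7.5 m (single drainage).
T_v = c_v·t/H_d² = 3.7×3.8/7.5² = 0.24996.
T_v = 0.24996 corresponds to the U ≤ 60% branch:
U = √(4T_v/π) = 0.5641

U ≈ 56.4 %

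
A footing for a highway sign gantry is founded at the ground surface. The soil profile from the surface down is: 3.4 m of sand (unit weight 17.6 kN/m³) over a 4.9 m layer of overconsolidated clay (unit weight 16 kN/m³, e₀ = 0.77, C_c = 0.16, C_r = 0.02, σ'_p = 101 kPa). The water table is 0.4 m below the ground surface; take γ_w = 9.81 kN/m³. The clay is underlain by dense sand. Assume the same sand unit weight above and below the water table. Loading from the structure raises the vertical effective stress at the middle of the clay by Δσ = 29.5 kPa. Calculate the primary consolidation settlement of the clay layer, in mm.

S_c ≈ 12 mm

Mid-depth of clay below the ground surface: z = 3.4 + 4.9/2 = 5.85 m.
Total vertical stress at mid-clay: σ_v = 17.6×3.4 + 16×2.45 = 99.04 kPa.
Pore pressure: u = 9.81×(5.85 − 0.4) = 53.465 kPa.
Initial effective stress: σ'_0 = σ_v − u = 99.04 − 53.465 = 45.575 kPa.
Final effective stress: σ'_f = 45.575 + 29.5 = 75.075 kPa.
σ'_f = 75.075 ≤ σ'_p = 101 kPa, so the clay remains overconsolidated and only the recompression index applies:
S_c = C_r·H/(1+e₀)·log₁₀(σ'_f/σ'_0) = 0.02×4.9/1.77×log₁₀(75.075/45.575)
    = 0.055368 × 0.21677 = 0.012 m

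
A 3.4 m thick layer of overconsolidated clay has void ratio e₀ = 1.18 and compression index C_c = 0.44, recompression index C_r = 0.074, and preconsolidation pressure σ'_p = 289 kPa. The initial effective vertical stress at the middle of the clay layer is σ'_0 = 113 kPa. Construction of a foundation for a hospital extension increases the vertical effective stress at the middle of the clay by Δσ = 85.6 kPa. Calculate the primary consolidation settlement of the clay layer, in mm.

Final effective stress: σ'_f = 113 + 85.6 = 198.6 kPa.
σ'_f = 198.6 ≤ σ'_p = 289 kPa, so the clay remains overconsolidated and only the recompression index applies:
S_c = C_r·H/(1+e₀)·log₁₀(σ'_f/σ'_0) = 0.074×3.4/2.18×log₁₀(198.6/113)
    = 0.11541 × 0.2449 = 0.02826 m

S_c ≈ 28.3 mm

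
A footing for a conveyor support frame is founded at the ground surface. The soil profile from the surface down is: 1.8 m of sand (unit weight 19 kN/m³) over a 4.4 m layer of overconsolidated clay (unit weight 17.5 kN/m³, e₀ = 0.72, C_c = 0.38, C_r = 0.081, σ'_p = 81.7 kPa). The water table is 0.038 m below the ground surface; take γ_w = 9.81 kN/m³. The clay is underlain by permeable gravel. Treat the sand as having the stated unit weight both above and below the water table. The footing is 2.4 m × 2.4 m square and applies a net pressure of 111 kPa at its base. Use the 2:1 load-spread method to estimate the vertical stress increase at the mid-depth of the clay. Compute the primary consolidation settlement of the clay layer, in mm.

Mid-depth of clay below the ground surface: z = 1.8 + 4.4/2 = 4 m.
Total vertical stress at mid-clay: σ_v = 19×1.8 + 17.5×2.2 = 72.7 kPa.
Pore pressure: u = 9.81×(4 − 0.038) = 38.867 kPa.
Initial effective stress: σ'_0 = σ_v − u = 72.7 − 38.867 = 33.833 kPa.
Stress increase at mid-clay by the 2:1 spreading method:
Δσ = qBL/((B+z)(L+z)) = 111×2.4×2.4/((2.4+4)(2.4+4)) = 15.609 kPa
Final effective stress: σ'_f = 33.833 + 15.609 = 49.442 kPa.
σ'_f = 49.442 ≤ σ'_p = 81.7 kPa, so the clay remains overconsolidated and only the recompression index applies:
S_c = C_r·H/(1+e₀)·log₁₀(σ'_f/σ'_0) = 0.081×4.4/1.72×log₁₀(49.442/33.833)
    = 0.20721 × 0.16476 = 0.03414 m

S_c ≈ 34.1 mm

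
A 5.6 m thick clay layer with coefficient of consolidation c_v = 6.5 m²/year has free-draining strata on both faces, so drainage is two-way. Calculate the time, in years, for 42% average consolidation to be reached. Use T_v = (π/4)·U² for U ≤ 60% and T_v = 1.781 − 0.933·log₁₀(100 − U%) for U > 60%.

t ≈ 0.167 years

Drainage path length: H_d = H/2 = 2.8 m (double drainage).
U ≤ 60%: T_v = (π/4)·U² = (π/4)×0.42² = 0.13854.
t = T_v·H_d²/c_v = 0.13854×2.8²/6.5 = 0.1671 years.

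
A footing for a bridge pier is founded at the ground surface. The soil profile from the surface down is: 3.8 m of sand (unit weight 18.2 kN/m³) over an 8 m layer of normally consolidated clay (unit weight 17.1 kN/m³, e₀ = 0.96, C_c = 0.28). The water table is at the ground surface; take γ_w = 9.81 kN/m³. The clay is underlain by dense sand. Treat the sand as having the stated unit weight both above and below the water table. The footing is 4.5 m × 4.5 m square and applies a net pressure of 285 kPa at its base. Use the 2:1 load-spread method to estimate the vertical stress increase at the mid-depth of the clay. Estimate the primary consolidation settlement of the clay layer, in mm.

Mid-depth of clay below the ground surface: z = 3.8 + 8/2 = 7.8 m.
Total vertical stress at mid-clay: σ_v = 18.2×3.8 + 17.1×4 = 137.56 kPa.
Pore pressure: u = 9.81×(7.8 − 0) = 76.518 kPa.
Initial effective stress: σ'_0 = σ_v − u = 137.56 − 76.518 = 61.042 kPa.
Stress increase at mid-clay by the 2:1 spreading method:
Δσ = qBL/((B+z)(L+z)) = 285×4.5×4.5/((4.5+7.8)(4.5+7.8)) = 38.147 kPa
Final effective stress: σ'_f = σ'_0 + Δσ = 61.042 + 38.147 = 99.189 kPa.
Normally consolidated clay, so the full stress increment lies on the virgin compression line:
S_c = C_c·H/(1+e₀)·log₁₀(σ'_f/σ'_0) = 0.28×8/(1+0.96)×log₁₀(99.189/61.042)
    = 1.1429 × 0.21083 = 0.241 m

S_c ≈ 241 mm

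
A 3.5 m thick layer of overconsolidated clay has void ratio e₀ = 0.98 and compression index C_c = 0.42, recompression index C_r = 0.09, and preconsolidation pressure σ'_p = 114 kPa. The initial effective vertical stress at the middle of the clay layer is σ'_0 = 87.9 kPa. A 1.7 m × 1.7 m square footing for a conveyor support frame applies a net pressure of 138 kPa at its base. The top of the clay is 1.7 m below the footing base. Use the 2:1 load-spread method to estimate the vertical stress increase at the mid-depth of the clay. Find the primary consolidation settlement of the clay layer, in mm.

S_c ≈ 10.9 mm

Mid-depth of clay below the footing base: z = 1.7 + 3.5/2 = 3.45 m.
Stress increase at mid-clay by the 2:1 spreading method:
Δσ = qBL/((B+z)(L+z)) = 138×1.7×1.7/((1.7+3.45)(1.7+3.45)) = 15.037 kPa
Final effective stress: σ'_f = 87.9 + 15.037 = 102.94 kPa.
σ'_f = 102.94 ≤ σ'_p = 114 kPa, so the clay remains overconsolidated and only the recompression index applies:
S_c = C_r·H/(1+e₀)·log₁₀(σ'_f/σ'_0) = 0.09×3.5/1.98×log₁₀(102.94/87.9)
    = 0.15909 × 0.068595 = 0.01091 m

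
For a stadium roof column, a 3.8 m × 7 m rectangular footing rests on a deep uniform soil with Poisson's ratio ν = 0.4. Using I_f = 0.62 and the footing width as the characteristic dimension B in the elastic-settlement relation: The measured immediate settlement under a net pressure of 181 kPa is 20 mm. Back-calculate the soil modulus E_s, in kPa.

S_e = q·B·(1−ν²)/E_s · I_f  ⇒  E_s = q·B·(1−ν²)·I_f / S_e.
E_s = 181 × 3.8 × 0.84 × 0.62 / 0.02 = 17910 kPa

E_s ≈ 17900 kPa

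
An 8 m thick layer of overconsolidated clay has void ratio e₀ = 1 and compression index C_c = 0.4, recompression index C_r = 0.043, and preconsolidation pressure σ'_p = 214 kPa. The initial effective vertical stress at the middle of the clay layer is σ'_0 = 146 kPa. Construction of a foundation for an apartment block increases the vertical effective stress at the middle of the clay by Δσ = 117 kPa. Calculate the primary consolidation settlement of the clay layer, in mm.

S_c ≈ 172 mm

Final effective stress: σ'_f = 146 + 117 = 263 kPa.
σ'_f = 263 > σ'_p = 214 kPa, so the stress path crosses the preconsolidation pressure — recompression up to σ'_p, then virgin compression beyond:
S_c = H/(1+e₀)·[C_r·log₁₀(σ'_p/σ'_0) + C_c·log₁₀(σ'_f/σ'_p)]
    = 8/2 × [0.043×log₁₀(214/146) + 0.4×log₁₀(263/214)]
    = 4 × [0.0071406 + 0.035817] = 0.1718 m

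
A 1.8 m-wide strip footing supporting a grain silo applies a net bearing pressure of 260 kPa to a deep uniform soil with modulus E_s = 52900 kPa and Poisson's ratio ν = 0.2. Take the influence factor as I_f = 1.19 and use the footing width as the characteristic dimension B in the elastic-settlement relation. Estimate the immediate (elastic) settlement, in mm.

Immediate (elastic) settlement: S_e = q·B·(1−ν²)/E_s · I_f.
S_e = 260 × 1.8 × (1 − 0.2²) / 52900 × 1.19
    = 260 × 1.8 × 0.96 / 52900 × 1.19
    = 0.01011 m = 10.11 mm

S_e ≈ 10.1 mm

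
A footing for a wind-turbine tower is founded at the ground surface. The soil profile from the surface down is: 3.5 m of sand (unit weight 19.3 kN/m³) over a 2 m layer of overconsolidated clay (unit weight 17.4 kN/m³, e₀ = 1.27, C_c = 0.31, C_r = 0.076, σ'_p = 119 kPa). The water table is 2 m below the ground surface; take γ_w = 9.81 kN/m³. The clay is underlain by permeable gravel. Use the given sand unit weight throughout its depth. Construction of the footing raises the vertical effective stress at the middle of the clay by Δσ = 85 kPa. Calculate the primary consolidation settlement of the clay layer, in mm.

S_c ≈ 43.5 mm

Mid-depth of clay below the ground surface: z = 3.5 + 2/2 = 4.5 m.
Total vertical stress at mid-clay: σ_v = 19.3×3.5 + 17.4×1 = 84.95 kPa.
Pore pressure: u = 9.81×(4.5 − 2) = 24.525 kPa.
Initial effective stress: σ'_0 = σ_v − u = 84.95 − 24.525 = 60.425 kPa.
Final effective stress: σ'_f = 60.425 + 85 = 145.43 kPa.
σ'_f = 145.43 > σ'_p = 119 kPa, so the stress path crosses the preconsolidation pressure — recompression up to σ'_p, then virgin compression beyond:
S_c = H/(1+e₀)·[C_r·log₁₀(σ'_p/σ'_0) + C_c·log₁₀(σ'_f/σ'_p)]
    = 2/2.27 × [0.076×log₁₀(119/60.425) + 0.31×log₁₀(145.43/119)]
    = 0.88106 × [0.022369 + 0.027003] = 0.0435 m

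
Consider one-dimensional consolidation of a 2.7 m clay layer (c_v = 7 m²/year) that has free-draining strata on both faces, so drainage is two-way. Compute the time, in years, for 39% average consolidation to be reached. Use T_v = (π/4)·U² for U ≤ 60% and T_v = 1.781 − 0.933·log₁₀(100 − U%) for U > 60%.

Drainage path length: H_d = H/2 = 1.35 m (double drainage).
U ≤ 60%: T_v = (π/4)·U² = (π/4)×0.39² = 0.11946.
t = T_v·H_d²/c_v = 0.11946×1.35²/7 = 0.0311 years.

t ≈ 0.0311 years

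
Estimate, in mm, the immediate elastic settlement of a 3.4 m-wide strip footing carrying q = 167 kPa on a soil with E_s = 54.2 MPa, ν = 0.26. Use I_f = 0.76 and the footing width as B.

S_e ≈ 7.42 mm

Immediate (elastic) settlement: S_e = q·B·(1−ν²)/E_s · I_f.
E_s = 54.2 MPa = 54200 kPa.
S_e = 167 × 3.4 × (1 − 0.26²) / 54200 × 0.76
    = 167 × 3.4 × 0.9324 / 54200 × 0.76
    = 0.007424 m = 7.424 mm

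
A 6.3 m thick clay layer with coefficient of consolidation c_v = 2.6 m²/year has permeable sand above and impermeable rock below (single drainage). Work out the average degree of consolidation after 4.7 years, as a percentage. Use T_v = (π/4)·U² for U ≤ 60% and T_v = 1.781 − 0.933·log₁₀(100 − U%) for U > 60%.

U ≈ 62.1 %

Drainage path length: H_d = H = 6.3 m (single drainage).
T_v = c_v·t/H_d² = 2.6×4.7/6.3² = 0.30789.
T_v = 0.30789 corresponds to the U > 60% branch:
U = 1 − 10^((1.781 − T_v)/0.933)/100 = 0.6208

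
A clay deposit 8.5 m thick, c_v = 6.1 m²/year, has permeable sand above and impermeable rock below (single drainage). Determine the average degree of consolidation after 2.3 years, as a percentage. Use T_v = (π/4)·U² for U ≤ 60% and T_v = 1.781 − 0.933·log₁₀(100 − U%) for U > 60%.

U ≈ 49.7 %

Drainage path length: H_d = H = 8.5 m (single drainage).
T_v = c_v·t/H_d² = 6.1×2.3/8.5² = 0.19419.
T_v = 0.19419 corresponds to the U ≤ 60% branch:
U = √(4T_v/π) = 0.4972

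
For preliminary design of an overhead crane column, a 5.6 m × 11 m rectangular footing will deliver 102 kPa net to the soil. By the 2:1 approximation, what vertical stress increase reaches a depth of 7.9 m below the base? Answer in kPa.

By the 2:1 method the load spreads at 1 horizontal : 2 vertical, so at depth z the loaded area has grown by z in each plan dimension:
Δσ = qBL/((B+z)(L+z)) = 102×5.6×11/((5.6+7.9)(11+7.9)) = 24.626 kPa

Δσ_z ≈ 24.6 kPa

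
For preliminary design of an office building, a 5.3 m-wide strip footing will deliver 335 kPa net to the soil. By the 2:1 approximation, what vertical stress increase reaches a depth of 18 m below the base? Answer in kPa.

Δσ_z ≈ 76.2 kPa

By the 2:1 method the load spreads at 1 horizontal : 2 vertical, so at depth z the loaded area has grown by z in each plan dimension:
Δσ = qB/(B+z) = 335×5.3/(5.3+18) = 76.202 kPa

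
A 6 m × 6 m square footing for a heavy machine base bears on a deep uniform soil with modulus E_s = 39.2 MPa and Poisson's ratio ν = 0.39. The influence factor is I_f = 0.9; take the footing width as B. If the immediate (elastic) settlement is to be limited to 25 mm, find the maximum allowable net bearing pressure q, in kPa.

E_s = 39.2 MPa = 39200 kPa.
S_e = q·B·(1−ν²)/E_s · I_f  ⇒  q = S_e·E_s / (B·(1−ν²)·I_f).
q = 0.025 × 39200 / (6 × 0.8479 × 0.9) = 214 kPa

q ≈ 214 kPa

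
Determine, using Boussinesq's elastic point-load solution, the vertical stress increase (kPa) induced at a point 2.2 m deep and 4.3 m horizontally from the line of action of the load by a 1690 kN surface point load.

Boussinesq vertical stress below a point load on an elastic half-space:
Δσ_z = 3P/(2πz²) · [1 + (r/z)²]^(−5/2)
r/z = 4.3/2.2 = 1.9545; [1+(r/z)²]^(−5/2) = 0.019603.
Δσ_z = 3×1690/(2π×2.2²) × 0.019603 = 166.72 × 0.019603 = 3.268 kPa

Δσ_z ≈ 3.27 kPa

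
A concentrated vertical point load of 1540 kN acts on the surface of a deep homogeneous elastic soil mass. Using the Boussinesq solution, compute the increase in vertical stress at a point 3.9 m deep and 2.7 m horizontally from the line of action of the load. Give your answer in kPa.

Δσ_z ≈ 18.2 kPa

Boussinesq vertical stress below a point load on an elastic half-space:
Δσ_z = 3P/(2πz²) · [1 + (r/z)²]^(−5/2)
r/z = 2.7/3.9 = 0.69231; [1+(r/z)²]^(−5/2) = 0.37572.
Δσ_z = 3×1540/(2π×3.9²) × 0.37572 = 48.343 × 0.37572 = 18.16 kPa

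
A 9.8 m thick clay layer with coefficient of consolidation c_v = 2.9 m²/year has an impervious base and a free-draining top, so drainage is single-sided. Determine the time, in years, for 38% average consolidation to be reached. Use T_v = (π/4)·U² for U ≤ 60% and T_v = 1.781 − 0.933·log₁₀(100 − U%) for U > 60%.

Drainage path length: H_d = H = 9.8 m (single drainage).
U ≤ 60%: T_v = (π/4)·U² = (π/4)×0.38² = 0.11341.
t = T_v·H_d²/c_v = 0.11341×9.8²/2.9 = 3.756 years.

t ≈ 3.76 years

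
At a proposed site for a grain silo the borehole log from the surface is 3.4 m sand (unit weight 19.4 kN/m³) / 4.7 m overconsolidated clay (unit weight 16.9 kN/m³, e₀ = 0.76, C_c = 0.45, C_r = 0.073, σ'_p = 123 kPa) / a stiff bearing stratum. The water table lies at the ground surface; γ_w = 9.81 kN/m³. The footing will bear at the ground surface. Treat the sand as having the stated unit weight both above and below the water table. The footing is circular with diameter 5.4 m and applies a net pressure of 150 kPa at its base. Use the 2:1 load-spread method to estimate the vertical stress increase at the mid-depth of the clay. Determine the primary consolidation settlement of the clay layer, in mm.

S_c ≈ 45.6 mm

Mid-depth of clay below the ground surface: z = 3.4 + 4.7/2 = 5.75 m.
Total vertical stress at mid-clay: σ_v = 19.4×3.4 + 16.9×2.35 = 105.67 kPa.
Pore pressure: u = 9.81×(5.75 − 0) = 56.408 kPa.
Initial effective stress: σ'_0 = σ_v − u = 105.67 − 56.408 = 49.262 kPa.
Stress increase at mid-clay by the 2:1 spreading method:
Δσ ≈ qD²/(D+z)² = 150×5.4²/(5.4+5.75)² = 35.183 kPa
Final effective stress: σ'_f = 49.262 + 35.183 = 84.445 kPa.
σ'_f = 84.445 ≤ σ'_p = 123 kPa, so the clay remains overconsolidated and only the recompression index applies:
S_c = C_r·H/(1+e₀)·log₁₀(σ'_f/σ'_0) = 0.073×4.7/1.76×log₁₀(84.445/49.262)
    = 0.19495 × 0.23406 = 0.04563 m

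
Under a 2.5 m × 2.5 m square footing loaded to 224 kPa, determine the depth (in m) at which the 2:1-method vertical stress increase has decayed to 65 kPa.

z ≈ 2.14 m

2:1 spreading — at depth z the loaded area has grown by z in each plan dimension:
qB²/(B+z)² = Δσ_z ⇒ z = B(√(q/Δσ_z) − 1) = 2.5×(√(224/65) − 1) = 2.141 m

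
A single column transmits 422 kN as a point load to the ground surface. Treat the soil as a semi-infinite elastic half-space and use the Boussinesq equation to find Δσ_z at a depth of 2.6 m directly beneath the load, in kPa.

Δσ_z ≈ 29.8 kPa

Boussinesq vertical stress below a point load on an elastic half-space:
Δσ_z = 3P/(2πz²) · [1 + (r/z)²]^(−5/2)
r/z = 0/2.6 = 0; [1+(r/z)²]^(−5/2) = 1.
Δσ_z = 3×422/(2π×2.6²) × 1 = 29.806 × 1 = 29.81 kPa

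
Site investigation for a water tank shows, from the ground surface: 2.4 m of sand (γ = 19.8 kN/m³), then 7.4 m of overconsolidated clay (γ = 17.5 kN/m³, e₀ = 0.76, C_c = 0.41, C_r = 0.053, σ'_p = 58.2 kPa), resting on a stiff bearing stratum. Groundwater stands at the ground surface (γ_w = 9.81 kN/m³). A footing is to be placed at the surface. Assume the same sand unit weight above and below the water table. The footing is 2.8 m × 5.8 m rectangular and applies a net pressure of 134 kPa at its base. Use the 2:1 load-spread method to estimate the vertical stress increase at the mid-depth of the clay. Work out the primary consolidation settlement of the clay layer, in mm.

S_c ≈ 179 mm

Mid-depth of clay below the ground surface: z = 2.4 + 7.4/2 = 6.1 m.
Total vertical stress at mid-clay: σ_v = 19.8×2.4 + 17.5×3.7 = 112.27 kPa.
Pore pressure: u = 9.81×(6.1 − 0) = 59.841 kPa.
Initial effective stress: σ'_0 = σ_v − u = 112.27 − 59.841 = 52.429 kPa.
Stress increase at mid-clay by the 2:1 spreading method:
Δσ = qBL/((B+z)(L+z)) = 134×2.8×5.8/((2.8+6.1)(5.8+6.1)) = 20.547 kPa
Final effective stress: σ'_f = 52.429 + 20.547 = 72.976 kPa.
σ'_f = 72.976 > σ'_p = 58.2 kPa, so the stress path crosses the preconsolidation pressure — recompression up to σ'_p, then virgin compression beyond:
S_c = H/(1+e₀)·[C_r·log₁₀(σ'_p/σ'_0) + C_c·log₁₀(σ'_f/σ'_p)]
    = 7.4/1.76 × [0.053×log₁₀(58.2/52.429) + 0.41×log₁₀(72.976/58.2)]
    = 4.2045 × [0.0024036 + 0.040285] = 0.1795 m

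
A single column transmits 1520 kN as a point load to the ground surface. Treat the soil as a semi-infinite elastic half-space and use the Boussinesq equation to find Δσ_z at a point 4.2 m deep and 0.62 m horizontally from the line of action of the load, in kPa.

Δσ_z ≈ 39 kPa

Boussinesq vertical stress below a point load on an elastic half-space:
Δσ_z = 3P/(2πz²) · [1 + (r/z)²]^(−5/2)
r/z = 0.62/4.2 = 0.14762; [1+(r/z)²]^(−5/2) = 0.94753.
Δσ_z = 3×1520/(2π×4.2²) × 0.94753 = 41.142 × 0.94753 = 38.98 kPa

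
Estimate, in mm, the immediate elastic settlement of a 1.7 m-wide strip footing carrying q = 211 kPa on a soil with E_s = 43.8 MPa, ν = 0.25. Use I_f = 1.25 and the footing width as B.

Immediate (elastic) settlement: S_e = q·B·(1−ν²)/E_s · I_f.
E_s = 43.8 MPa = 43800 kPa.
S_e = 211 × 1.7 × (1 − 0.25²) / 43800 × 1.25
    = 211 × 1.7 × 0.9375 / 43800 × 1.25
    = 0.009597 m = 9.597 mm

S_e ≈ 9.6 mm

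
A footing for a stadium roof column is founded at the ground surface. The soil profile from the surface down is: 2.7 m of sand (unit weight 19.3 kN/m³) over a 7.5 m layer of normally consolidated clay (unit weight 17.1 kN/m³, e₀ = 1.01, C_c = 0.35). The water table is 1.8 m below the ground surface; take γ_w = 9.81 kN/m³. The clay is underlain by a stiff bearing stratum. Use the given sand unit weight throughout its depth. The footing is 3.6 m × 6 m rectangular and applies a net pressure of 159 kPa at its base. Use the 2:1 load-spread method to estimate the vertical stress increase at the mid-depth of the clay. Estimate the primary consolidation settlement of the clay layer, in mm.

S_c ≈ 186 mm

Mid-depth of clay below the ground surface: z = 2.7 + 7.5/2 = 6.45 m.
Total vertical stress at mid-clay: σ_v = 19.3×2.7 + 17.1×3.75 = 116.24 kPa.
Pore pressure: u = 9.81×(6.45 − 1.8) = 45.617 kPa.
Initial effective stress: σ'_0 = σ_v − u = 116.24 − 45.617 = 70.623 kPa.
Stress increase at mid-clay by the 2:1 spreading method:
Δσ = qBL/((B+z)(L+z)) = 159×3.6×6/((3.6+6.45)(6+6.45)) = 27.448 kPa
Final effective stress: σ'_f = σ'_0 + Δσ = 70.623 + 27.448 = 98.071 kPa.
Normally consolidated clay, so the full stress increment lies on the virgin compression line:
S_c = C_c·H/(1+e₀)·log₁₀(σ'_f/σ'_0) = 0.35×7.5/(1+1.01)×log₁₀(98.071/70.623)
    = 1.306 × 0.14259 = 0.1862 m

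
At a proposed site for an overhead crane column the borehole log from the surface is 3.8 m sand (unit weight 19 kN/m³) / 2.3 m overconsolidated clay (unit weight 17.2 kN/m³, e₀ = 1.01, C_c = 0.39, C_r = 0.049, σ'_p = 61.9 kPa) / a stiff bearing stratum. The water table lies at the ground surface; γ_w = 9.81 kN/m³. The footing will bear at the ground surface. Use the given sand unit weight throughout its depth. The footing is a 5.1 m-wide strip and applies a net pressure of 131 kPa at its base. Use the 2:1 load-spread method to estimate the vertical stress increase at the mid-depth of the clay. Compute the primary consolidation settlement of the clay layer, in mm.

Mid-depth of clay below the ground surface: z = 3.8 + 2.3/2 = 4.95 m.
Total vertical stress at mid-clay: σ_v = 19×3.8 + 17.2×1.15 = 91.98 kPa.
Pore pressure: u = 9.81×(4.95 − 0) = 48.56 kPa.
Initial effective stress: σ'_0 = σ_v − u = 91.98 − 48.56 = 43.42 kPa.
Stress increase at mid-clay by the 2:1 spreading method:
Δσ = qB/(B+z) = 131×5.1/(5.1+4.95) = 66.478 kPa
Final effective stress: σ'_f = 43.42 + 66.478 = 109.9 kPa.
σ'_f = 109.9 > σ'_p = 61.9 kPa, so the stress path crosses the preconsolidation pressure — recompression up to σ'_p, then virgin compression beyond:
S_c = H/(1+e₀)·[C_r·log₁₀(σ'_p/σ'_0) + C_c·log₁₀(σ'_f/σ'_p)]
    = 2.3/2.01 × [0.049×log₁₀(61.9/43.42) + 0.39×log₁₀(109.9/61.9)]
    = 1.1443 × [0.007546 + 0.09723] = 0.1199 m

S_c ≈ 120 mm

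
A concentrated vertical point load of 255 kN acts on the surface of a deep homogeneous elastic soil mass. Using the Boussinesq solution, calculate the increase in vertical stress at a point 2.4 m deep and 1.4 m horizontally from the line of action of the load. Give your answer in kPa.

Boussinesq vertical stress below a point load on an elastic half-space:
Δσ_z = 3P/(2πz²) · [1 + (r/z)²]^(−5/2)
r/z = 1.4/2.4 = 0.58333; [1+(r/z)²]^(−5/2) = 0.48085.
Δσ_z = 3×255/(2π×2.4²) × 0.48085 = 21.138 × 0.48085 = 10.16 kPa

Δσ_z ≈ 10.2 kPa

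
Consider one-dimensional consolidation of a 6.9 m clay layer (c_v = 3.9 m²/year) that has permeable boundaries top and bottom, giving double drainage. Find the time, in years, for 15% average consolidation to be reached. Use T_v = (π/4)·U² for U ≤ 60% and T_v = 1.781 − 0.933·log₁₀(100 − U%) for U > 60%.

Drainage path length: H_d = H/2 = 3.45 m (double drainage).
U ≤ 60%: T_v = (π/4)·U² = (π/4)×0.15² = 0.017671.
t = T_v·H_d²/c_v = 0.017671×3.45²/3.9 = 0.05393 years.

t ≈ 0.0539 years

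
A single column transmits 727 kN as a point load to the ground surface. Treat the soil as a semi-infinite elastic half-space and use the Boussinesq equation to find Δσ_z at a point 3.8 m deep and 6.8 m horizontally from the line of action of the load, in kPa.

Boussinesq vertical stress below a point load on an elastic half-space:
Δσ_z = 3P/(2πz²) · [1 + (r/z)²]^(−5/2)
r/z = 6.8/3.8 = 1.7895; [1+(r/z)²]^(−5/2) = 0.027625.
Δσ_z = 3×727/(2π×3.8²) × 0.027625 = 24.039 × 0.027625 = 0.6641 kPa

Δσ_z ≈ 0.664 kPa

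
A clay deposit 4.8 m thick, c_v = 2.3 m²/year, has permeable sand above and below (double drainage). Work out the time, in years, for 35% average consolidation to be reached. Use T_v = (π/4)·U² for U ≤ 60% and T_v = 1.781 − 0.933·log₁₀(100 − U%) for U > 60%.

Drainage path length: H_d = H/2 = 2.4 m (double drainage).
U ≤ 60%: T_v = (π/4)·U² = (π/4)×0.35² = 0.096211.
t = T_v·H_d²/c_v = 0.096211×2.4²/2.3 = 0.2409 years.

t ≈ 0.241 years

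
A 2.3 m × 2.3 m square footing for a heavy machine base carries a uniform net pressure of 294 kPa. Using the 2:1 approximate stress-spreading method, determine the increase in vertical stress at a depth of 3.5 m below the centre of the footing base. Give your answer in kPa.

By the 2:1 method the load spreads at 1 horizontal : 2 vertical, so at depth z the loaded area has grown by z in each plan dimension:
Δσ = qBL/((B+z)(L+z)) = 294×2.3×2.3/((2.3+3.5)(2.3+3.5)) = 46.232 kPa

Δσ_z ≈ 46.2 kPa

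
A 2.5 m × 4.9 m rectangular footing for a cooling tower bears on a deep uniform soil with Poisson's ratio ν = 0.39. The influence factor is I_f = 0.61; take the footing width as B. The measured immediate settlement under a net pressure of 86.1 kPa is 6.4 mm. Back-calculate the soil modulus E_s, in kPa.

S_e = q·B·(1−ν²)/E_s · I_f  ⇒  E_s = q·B·(1−ν²)·I_f / S_e.
E_s = 86.1 × 2.5 × 0.8479 × 0.61 / 0.0064 = 17400 kPa

E_s ≈ 17400 kPa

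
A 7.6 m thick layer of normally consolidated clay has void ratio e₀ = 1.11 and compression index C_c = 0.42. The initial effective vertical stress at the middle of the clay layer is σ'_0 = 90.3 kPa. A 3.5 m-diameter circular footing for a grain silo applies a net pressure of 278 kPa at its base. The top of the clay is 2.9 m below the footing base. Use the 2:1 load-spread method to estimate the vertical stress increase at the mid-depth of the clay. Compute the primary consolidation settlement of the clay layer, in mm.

Mid-depth of clay below the footing base: z = 2.9 + 7.6/2 = 6.7 m.
Stress increase at mid-clay by the 2:1 spreading method:
Δσ ≈ qD²/(D+z)² = 278×3.5²/(3.5+6.7)² = 32.733 kPa
Final effective stress: σ'_f = σ'_0 + Δσ = 90.3 + 32.733 = 123.03 kPa.
Normally consolidated clay, so the full stress increment lies on the virgin compression line:
S_c = C_c·H/(1+e₀)·log₁₀(σ'_f/σ'_0) = 0.42×7.6/(1+1.11)×log₁₀(123.03/90.3)
    = 1.5128 × 0.13432 = 0.2032 m

S_c ≈ 203 mm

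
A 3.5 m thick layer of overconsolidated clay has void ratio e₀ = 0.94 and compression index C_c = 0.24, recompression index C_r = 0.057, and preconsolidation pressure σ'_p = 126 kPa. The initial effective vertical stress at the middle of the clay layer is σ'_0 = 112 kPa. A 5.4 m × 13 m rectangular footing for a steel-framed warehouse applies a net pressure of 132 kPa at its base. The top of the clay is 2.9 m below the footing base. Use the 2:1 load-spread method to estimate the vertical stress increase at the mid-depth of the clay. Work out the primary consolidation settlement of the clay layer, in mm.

Mid-depth of clay below the footing base: z = 2.9 + 3.5/2 = 4.65 m.
Stress increase at mid-clay by the 2:1 spreading method:
Δσ = qBL/((B+z)(L+z)) = 132×5.4×13/((5.4+4.65)(13+4.65)) = 52.24 kPa
Final effective stress: σ'_f = 112 + 52.24 = 164.24 kPa.
σ'_f = 164.24 > σ'_p = 126 kPa, so the stress path crosses the preconsolidation pressure — recompression up to σ'_p, then virgin compression beyond:
S_c = H/(1+e₀)·[C_r·log₁₀(σ'_p/σ'_0) + C_c·log₁₀(σ'_f/σ'_p)]
    = 3.5/1.94 × [0.057×log₁₀(126/112) + 0.24×log₁₀(164.24/126)]
    = 1.8041 × [0.0029157 + 0.027626] = 0.0551 m

S_c ≈ 55.1 mm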